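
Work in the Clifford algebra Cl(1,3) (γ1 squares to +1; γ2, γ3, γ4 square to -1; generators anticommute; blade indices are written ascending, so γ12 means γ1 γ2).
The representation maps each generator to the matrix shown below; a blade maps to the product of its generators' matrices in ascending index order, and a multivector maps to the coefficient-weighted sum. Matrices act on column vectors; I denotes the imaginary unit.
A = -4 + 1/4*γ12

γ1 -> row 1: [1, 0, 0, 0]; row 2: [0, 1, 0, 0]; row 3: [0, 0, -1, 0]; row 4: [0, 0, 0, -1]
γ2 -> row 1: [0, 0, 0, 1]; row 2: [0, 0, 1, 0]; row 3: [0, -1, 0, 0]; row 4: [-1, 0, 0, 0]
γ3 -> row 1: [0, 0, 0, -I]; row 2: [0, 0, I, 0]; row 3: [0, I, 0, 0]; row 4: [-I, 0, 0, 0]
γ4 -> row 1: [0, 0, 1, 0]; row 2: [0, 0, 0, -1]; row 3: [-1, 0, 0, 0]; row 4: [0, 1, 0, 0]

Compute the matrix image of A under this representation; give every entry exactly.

Bivector images (products of the table entries): rho(γ12) = rho(γ1)rho(γ2) = row 1: [0, 0, 0, 1]; row 2: [0, 0, 1, 0]; row 3: [0, 1, 0, 0]; row 4: [1, 0, 0, 0].
M = (-4)*1 + (1/4)*rho(γ12), summed entrywise (1 is the identity matrix):
Answer: row 1: [-4, 0, 0, 1/4]; row 2: [0, -4, 1/4, 0]; row 3: [0, 1/4, -4, 0]; row 4: [1/4, 0, 0, -4]


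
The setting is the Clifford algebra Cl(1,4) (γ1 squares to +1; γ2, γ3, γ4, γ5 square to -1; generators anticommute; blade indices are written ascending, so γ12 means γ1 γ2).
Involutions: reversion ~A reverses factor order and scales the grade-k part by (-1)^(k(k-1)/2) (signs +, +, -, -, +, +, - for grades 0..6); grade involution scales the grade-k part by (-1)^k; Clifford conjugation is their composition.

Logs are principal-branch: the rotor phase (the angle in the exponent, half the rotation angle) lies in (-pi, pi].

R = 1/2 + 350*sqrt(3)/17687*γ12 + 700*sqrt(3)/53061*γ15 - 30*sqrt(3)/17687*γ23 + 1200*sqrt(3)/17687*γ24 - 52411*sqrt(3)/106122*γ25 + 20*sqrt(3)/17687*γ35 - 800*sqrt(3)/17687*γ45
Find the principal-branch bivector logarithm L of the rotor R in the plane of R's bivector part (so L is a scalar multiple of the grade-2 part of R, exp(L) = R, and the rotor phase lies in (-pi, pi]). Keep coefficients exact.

The scalar part of R is 1/2, so the principal-branch rotor phase is pinned; divide the bivector part by its sine to get the unit plane — L is the phase times that plane.
Concretely: cos(phase) = 1/2 gives phase = ±pi/3, and since phase/sin(phase) is even the sign is immaterial: L = (phase/sin(phase)) * <R>_2 = (2*sqrt(3)*pi/9) * <R>_2.
Answer: 700*pi/53061*γ12 + 1400*pi/159183*γ15 - 20*pi/17687*γ23 + 800*pi/17687*γ24 - 52411*pi/159183*γ25 + 40*pi/53061*γ35 - 1600*pi/53061*γ45


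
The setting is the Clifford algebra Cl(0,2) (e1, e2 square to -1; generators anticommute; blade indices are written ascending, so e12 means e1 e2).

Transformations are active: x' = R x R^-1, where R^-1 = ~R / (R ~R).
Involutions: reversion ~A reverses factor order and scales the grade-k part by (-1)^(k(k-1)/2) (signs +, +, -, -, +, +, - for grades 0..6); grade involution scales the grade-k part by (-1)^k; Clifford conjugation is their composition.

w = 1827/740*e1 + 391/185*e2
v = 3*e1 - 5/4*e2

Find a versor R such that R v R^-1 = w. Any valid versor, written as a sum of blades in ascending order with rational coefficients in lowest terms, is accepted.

A norm check does it: q(v) = q(w) = -169/16, hence R = v + w = 4047/740*e1 + 639/740*e2 realises the map — parallel part kept, (v - w)/2 negated, v carried to w.
Answer: 4047/740*e1 + 639/740*e2


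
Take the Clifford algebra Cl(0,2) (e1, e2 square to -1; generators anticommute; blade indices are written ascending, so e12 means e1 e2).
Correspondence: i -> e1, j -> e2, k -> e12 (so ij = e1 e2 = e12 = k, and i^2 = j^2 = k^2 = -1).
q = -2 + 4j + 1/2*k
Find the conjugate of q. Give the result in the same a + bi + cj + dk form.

In blades: q = -2 + 4*e2 + 1/2*e12.
Conjugation here is Clifford conjugation: the scalar is fixed and the grade-1 and grade-2 blades all flip sign, giving -2 - 4*e2 - 1/2*e12; translating back:
Answer: -2 - 4j - 1/2*k


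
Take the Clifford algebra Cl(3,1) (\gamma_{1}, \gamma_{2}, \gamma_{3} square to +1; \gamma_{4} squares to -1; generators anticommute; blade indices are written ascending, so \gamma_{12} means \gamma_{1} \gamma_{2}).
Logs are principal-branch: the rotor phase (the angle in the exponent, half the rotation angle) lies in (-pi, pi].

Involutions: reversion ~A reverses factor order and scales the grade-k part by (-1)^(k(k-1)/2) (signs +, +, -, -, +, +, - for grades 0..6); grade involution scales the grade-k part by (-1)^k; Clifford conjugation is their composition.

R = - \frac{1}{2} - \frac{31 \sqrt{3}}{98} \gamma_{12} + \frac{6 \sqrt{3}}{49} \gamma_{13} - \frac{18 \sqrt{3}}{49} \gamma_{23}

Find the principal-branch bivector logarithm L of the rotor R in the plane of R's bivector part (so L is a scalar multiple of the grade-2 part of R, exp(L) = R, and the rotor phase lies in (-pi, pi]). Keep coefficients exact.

The scalar part of R is - \frac{1}{2}, which fixes the principal-branch rotor phase; the unit plane is then the bivector part divided by the sine of that phase, and L is that plane scaled by the phase.
Concretely: cos(phase) = - \frac{1}{2} gives phase = ±\frac{2 \pi}{3}, and since phase/sin(phase) is even the sign is immaterial: L = (phase/sin(phase)) * <R>_2 = (\frac{4 \sqrt{3} \pi}{9}) * <R>_2.
Answer: - \frac{62 \pi}{147} \gamma_{12} + \frac{8 \pi}{49} \gamma_{13} - \frac{24 \pi}{49} \gamma_{23}


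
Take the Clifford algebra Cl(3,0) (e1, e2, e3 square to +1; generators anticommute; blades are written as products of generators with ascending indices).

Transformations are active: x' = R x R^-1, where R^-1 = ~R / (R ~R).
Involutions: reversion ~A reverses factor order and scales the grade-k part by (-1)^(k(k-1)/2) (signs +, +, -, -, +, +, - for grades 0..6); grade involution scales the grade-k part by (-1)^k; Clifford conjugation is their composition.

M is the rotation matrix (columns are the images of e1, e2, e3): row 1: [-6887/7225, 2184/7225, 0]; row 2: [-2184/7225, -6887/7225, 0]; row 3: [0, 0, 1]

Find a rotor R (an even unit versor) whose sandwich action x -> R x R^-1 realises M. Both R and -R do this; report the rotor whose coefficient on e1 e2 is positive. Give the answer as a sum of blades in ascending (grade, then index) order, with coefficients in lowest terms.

Method: write R = a + b12*e1 e2 + b13*e1 e3 + b23*e2 e3 with a^2 + b12^2 + b13^2 + b23^2 = 1 (so R^-1 = ~R). Expanding the columns R e_j ~R gives tr M = 4a^2 - 1 and, from the antisymmetric part, M21 - M12 = -4a*b12, M13 - M31 = 4a*b13, M32 - M23 = -4a*b23.
Here tr M = -6549/7225, so a^2 = (1 + tr M)/4 = 169/7225 and a = ±13/85. Taking a = 13/85: M21 - M12 = -4368/7225, M13 - M31 = 0, M32 - M23 = 0, giving b12 = 84/85, b13 = 0, b23 = 0, i.e. R = 13/85 + 84/85*e1 e2.
Its e1 e2 coefficient is already positive.
Answer: 13/85 + 84/85*e1 e2. Why the constraint matters: R and -R act identically through the sandwich — M has trace -6549/7225 either way — so only the sign condition on e1 e2 picks one of the two preimages.


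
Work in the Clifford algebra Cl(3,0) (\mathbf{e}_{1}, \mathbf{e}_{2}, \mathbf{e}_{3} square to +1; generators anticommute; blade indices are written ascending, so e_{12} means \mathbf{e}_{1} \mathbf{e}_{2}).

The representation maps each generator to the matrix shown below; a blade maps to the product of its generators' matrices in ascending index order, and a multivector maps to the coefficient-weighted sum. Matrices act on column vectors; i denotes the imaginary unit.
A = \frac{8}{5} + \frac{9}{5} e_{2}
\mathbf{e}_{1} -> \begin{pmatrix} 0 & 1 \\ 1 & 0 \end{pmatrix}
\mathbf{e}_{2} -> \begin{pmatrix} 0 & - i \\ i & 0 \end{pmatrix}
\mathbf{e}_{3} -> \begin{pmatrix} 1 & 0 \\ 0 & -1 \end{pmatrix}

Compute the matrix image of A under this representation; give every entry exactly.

M = (\frac{8}{5})*1 + (\frac{9}{5})*rho(e_{2}), summed entrywise (1 is the identity matrix):
Answer: \begin{pmatrix} \frac{8}{5} & - \frac{9 i}{5} \\ \frac{9 i}{5} & \frac{8}{5} \end{pmatrix}


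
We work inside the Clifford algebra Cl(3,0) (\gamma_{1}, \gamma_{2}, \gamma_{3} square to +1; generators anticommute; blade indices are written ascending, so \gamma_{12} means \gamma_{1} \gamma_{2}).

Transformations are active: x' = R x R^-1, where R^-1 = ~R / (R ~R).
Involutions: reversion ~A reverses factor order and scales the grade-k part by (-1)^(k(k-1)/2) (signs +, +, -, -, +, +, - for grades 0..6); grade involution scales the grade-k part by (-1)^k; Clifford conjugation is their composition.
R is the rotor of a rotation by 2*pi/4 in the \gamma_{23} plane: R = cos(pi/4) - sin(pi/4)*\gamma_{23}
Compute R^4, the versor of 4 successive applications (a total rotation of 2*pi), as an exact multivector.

Rotor phase runs at HALF the rotation angle; powers of one rotor simply add phase, so after 4 steps in \gamma_{23} the phase is 4*pi/4 = \pi and R^4 = cos(\pi) - sin(\pi)*\gamma_{23}.
cos(\pi) = -1 and sin(\pi) = 0, so R^4 = -1. The total rotation 2*pi is 1 full turn, so every vector returns to itself, yet the rotor is -1, on the OTHER sheet of the double cover (an odd number of 2*pi turns).
Answer: -1


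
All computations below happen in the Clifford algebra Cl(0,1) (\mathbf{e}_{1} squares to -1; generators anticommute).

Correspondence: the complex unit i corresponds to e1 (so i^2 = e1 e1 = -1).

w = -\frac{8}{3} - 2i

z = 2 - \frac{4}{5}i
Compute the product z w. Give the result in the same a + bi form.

In blades: z = 2 - \frac{4}{5} e_{1}, w = -\frac{8}{3} - 2 e_{1}.
Distribute z over w term by term (generator squares from the signature, products reordered to ascending indices): (2)*w = -\frac{16}{3} - 4 e_{1}; (-\frac{4}{5} e_{1})*w = -\frac{8}{5} + \frac{32}{15} e_{1}.
Sum: -\frac{104}{15} - \frac{28}{15} e_{1}; translating back through the correspondence:
Answer: -\frac{104}{15} - \frac{28}{15}i


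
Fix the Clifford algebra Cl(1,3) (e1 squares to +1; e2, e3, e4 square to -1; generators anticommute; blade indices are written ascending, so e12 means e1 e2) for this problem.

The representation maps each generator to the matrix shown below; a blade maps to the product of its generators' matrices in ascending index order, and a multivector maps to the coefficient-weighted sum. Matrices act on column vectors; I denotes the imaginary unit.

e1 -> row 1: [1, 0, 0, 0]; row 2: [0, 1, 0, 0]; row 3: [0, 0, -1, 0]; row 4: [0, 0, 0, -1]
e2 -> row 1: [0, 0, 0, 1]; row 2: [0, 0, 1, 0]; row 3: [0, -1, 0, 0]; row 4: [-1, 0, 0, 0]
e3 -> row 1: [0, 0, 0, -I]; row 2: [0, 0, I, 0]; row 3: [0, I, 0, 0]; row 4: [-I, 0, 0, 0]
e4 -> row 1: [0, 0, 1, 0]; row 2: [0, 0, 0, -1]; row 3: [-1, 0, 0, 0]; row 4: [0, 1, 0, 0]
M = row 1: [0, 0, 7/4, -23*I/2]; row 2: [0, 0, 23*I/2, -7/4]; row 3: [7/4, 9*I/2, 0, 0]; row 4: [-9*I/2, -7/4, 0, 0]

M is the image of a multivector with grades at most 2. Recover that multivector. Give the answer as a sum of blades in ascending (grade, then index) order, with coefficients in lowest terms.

Method: the blade images are trace-orthogonal — tr(rho(e_A) rho(e_B)^-1) = 4 if A = B and 0 otherwise — and rho(e_A)^-1 = (e_A)^2 * rho(e_A) with (e_A)^2 = +1 or -1, so the coefficient of e_A in the preimage is (e_A)^2 * tr(M rho(e_A))/4.
Nonzero projections over blades of grade <= 2: e3: (e3)^2 = -1, tr(M rho(e3)) = -32, coefficient 8; e13: (e13)^2 = +1, tr(M rho(e13)) = 14, coefficient 7/2; e14: (e14)^2 = +1, tr(M rho(e14)) = 7, coefficient 7/4. Every other blade of grade <= 2 projects to 0.
Answer: 8*e3 + 7/2*e13 + 7/4*e14


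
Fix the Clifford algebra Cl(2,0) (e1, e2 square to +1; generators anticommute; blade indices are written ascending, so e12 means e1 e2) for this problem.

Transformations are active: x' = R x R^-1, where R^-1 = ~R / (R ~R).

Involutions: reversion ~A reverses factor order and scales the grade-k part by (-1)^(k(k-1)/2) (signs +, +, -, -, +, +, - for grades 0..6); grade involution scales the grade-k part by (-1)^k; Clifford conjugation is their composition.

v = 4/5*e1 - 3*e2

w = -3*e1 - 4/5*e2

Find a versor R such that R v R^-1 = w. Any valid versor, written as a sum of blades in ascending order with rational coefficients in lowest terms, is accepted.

A norm check does it: q(v) = q(w) = 241/25, hence R = v + w = -11/5*e1 - 19/5*e2 realises the map — parallel part kept, (v - w)/2 negated, v carried to w.
Answer: -11/5*e1 - 19/5*e2


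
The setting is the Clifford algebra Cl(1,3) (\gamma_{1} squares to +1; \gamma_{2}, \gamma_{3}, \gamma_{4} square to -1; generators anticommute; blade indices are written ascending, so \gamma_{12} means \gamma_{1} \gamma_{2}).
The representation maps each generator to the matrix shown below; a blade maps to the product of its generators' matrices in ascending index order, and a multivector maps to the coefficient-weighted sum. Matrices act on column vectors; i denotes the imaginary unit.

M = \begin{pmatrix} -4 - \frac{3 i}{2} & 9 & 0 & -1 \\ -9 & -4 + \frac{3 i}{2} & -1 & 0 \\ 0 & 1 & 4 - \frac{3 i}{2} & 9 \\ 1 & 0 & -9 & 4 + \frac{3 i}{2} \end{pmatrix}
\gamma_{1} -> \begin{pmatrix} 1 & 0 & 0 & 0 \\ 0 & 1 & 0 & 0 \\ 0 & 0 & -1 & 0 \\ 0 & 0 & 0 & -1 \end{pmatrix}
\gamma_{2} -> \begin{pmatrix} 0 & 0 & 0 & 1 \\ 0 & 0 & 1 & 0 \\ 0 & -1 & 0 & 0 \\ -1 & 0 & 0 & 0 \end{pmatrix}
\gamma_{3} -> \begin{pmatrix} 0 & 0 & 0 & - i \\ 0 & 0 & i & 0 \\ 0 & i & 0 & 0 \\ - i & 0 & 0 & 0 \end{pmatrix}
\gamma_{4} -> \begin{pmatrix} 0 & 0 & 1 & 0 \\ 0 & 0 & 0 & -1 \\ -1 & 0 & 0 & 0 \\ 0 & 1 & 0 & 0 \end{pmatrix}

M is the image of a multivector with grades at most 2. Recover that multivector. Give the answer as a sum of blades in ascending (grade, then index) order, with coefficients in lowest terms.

Method: the blade images are trace-orthogonal — tr(rho(e_A) rho(e_B)^-1) = 4 if A = B and 0 otherwise — and rho(e_A)^-1 = (e_A)^2 * rho(e_A) with (e_A)^2 = +1 or -1, so the coefficient of e_A in the preimage is (e_A)^2 * tr(M rho(e_A))/4.
Nonzero projections over blades of grade <= 2: \gamma_{1}: (\gamma_{1})^2 = +1, tr(M rho(\gamma_{1})) = -16, coefficient -4; \gamma_{2}: (\gamma_{2})^2 = -1, tr(M rho(\gamma_{2})) = 4, coefficient -1; \gamma_{23}: (\gamma_{23})^2 = -1, tr(M rho(\gamma_{23})) = -6, coefficient \frac{3}{2}; \gamma_{24}: (\gamma_{24})^2 = -1, tr(M rho(\gamma_{24})) = -36, coefficient 9. Every other blade of grade <= 2 projects to 0.
Answer: -4 \gamma_{1} - \gamma_{2} + \frac{3}{2} \gamma_{23} + 9 \gamma_{24}


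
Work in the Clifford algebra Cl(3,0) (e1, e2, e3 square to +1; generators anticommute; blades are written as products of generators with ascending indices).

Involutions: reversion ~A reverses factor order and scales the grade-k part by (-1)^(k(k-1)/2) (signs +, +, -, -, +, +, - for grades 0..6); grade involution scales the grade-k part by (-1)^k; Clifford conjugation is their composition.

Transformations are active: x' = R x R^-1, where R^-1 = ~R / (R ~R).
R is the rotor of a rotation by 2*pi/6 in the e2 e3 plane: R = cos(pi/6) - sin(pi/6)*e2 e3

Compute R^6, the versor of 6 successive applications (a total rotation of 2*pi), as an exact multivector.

Because a rotor carries half the rotation angle, composing 6 copies of this e2 e3-plane rotor multiplies the phase: 6*(pi/6) = pi, hence R^6 = cos(pi) - sin(pi)*e2 e3.
cos(pi) = -1 and sin(pi) = 0, so R^6 = -1. The total rotation 2*pi is 1 full turn, so every vector returns to itself, yet the rotor is -1, on the OTHER sheet of the double cover (an odd number of 2*pi turns).
Answer: -1


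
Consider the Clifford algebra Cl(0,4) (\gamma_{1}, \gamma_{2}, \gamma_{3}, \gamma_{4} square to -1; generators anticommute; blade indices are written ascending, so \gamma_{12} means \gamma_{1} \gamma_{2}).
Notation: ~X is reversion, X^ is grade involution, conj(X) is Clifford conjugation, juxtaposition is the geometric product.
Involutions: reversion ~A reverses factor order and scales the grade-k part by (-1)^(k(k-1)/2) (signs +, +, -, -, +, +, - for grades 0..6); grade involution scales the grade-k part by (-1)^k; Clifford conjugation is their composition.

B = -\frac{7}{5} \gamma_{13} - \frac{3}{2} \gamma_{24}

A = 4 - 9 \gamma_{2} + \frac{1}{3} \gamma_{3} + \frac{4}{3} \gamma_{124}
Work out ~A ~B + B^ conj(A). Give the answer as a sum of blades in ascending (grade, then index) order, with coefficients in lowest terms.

first term: \frac{37}{15} \gamma_{1} + \frac{27}{2} \gamma_{4} + \frac{28}{5} \gamma_{13} + 6 \gamma_{24} + \frac{63}{5} \gamma_{123} - \frac{71}{30} \gamma_{234}
second term: \frac{23}{15} \gamma_{1} - \frac{27}{2} \gamma_{4} - \frac{28}{5} \gamma_{13} - 6 \gamma_{24} + \frac{63}{5} \gamma_{123} + \frac{41}{30} \gamma_{234}
Answer: 4 \gamma_{1} + \frac{126}{5} \gamma_{123} - \gamma_{234}


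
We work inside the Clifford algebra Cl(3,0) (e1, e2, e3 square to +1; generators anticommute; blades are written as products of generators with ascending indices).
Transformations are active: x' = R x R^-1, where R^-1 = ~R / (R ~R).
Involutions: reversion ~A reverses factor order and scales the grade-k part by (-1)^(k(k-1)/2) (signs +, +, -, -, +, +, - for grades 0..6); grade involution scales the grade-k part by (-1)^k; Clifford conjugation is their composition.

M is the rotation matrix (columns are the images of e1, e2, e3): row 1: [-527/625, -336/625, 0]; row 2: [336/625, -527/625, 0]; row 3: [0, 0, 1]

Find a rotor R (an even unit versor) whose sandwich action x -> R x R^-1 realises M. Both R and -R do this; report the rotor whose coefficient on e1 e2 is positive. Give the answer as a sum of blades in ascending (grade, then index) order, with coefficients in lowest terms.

Method: write R = a + b12*e1 e2 + b13*e1 e3 + b23*e2 e3 with a^2 + b12^2 + b13^2 + b23^2 = 1 (so R^-1 = ~R). Expanding the columns R e_j ~R gives tr M = 4a^2 - 1 and, from the antisymmetric part, M21 - M12 = -4a*b12, M13 - M31 = 4a*b13, M32 - M23 = -4a*b23.
Here tr M = -429/625, so a^2 = (1 + tr M)/4 = 49/625 and a = ±7/25. Taking a = 7/25: M21 - M12 = 672/625, M13 - M31 = 0, M32 - M23 = 0, giving b12 = -24/25, b13 = 0, b23 = 0, i.e. R = 7/25 - 24/25*e1 e2.
Its e1 e2 coefficient is negative, so report the other preimage -R.
Answer: -7/25 + 24/25*e1 e2. Key observation: the double cover Spin(3) -> SO(3) sends R and -R to the same matrix (trace -429/625 here), so the stated sign of the e1 e2 coefficient is what selects one sheet.


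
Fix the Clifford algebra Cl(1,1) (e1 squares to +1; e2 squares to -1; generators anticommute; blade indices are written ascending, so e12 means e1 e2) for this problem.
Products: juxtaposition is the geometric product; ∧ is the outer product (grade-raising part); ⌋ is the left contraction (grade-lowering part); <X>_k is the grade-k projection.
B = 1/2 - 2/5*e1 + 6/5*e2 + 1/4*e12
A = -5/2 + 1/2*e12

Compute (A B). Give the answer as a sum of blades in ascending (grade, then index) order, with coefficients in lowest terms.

step 1: -9/8 + 2/5*e1 - 14/5*e2 - 3/8*e12
Answer: -9/8 + 2/5*e1 - 14/5*e2 - 3/8*e12


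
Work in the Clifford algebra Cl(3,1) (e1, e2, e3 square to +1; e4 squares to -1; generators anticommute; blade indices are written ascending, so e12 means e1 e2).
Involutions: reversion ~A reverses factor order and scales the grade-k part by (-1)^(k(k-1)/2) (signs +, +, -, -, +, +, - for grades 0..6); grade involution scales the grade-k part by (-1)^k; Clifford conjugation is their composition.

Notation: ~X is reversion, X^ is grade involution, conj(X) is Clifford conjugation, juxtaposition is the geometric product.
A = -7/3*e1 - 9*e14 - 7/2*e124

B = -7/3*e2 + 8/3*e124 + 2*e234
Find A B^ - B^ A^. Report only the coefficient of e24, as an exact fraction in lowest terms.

first term: 28/3 - 24*e2 - 49/9*e12 - 7*e13 + 49/6*e14 + 56/9*e24 - 18*e123 + 21*e124 + 14/3*e1234
second term: -28/3 - 24*e2 - 49/9*e12 - 7*e13 - 49/6*e14 - 56/9*e24 + 18*e123 + 21*e124 + 14/3*e1234
Answer: 112/9


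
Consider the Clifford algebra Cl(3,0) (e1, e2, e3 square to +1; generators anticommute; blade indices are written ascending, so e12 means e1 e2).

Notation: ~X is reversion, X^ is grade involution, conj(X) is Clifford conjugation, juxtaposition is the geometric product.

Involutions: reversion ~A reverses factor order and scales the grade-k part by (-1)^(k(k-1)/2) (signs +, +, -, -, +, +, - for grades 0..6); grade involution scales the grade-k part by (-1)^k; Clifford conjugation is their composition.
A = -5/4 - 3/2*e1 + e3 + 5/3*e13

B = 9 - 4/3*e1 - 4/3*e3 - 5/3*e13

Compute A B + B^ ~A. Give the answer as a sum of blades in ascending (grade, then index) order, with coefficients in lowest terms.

first term: -281/36 - 223/18*e1 + 277/18*e3 + 245/12*e13
second term: -529/36 - 263/18*e1 + 47/18*e3 - 115/12*e13
Answer: -45/2 - 27*e1 + 18*e3 + 65/6*e13


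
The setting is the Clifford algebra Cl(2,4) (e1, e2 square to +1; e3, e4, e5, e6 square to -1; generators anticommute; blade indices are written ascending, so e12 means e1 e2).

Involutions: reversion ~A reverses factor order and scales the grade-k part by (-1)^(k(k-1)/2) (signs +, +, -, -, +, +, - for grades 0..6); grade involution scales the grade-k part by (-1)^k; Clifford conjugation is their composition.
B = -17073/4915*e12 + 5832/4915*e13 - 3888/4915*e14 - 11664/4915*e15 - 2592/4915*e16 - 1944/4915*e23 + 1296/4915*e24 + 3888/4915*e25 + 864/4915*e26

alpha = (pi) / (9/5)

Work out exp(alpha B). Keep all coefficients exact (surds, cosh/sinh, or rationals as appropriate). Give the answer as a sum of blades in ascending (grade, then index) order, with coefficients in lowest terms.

B^2 term by term: the squares give (-17073/4915)^2*(e12)^2 + (5832/4915)^2*(e13)^2 + (-3888/4915)^2*(e14)^2 + (-11664/4915)^2*(e15)^2 + (-2592/4915)^2*(e16)^2 + (-1944/4915)^2*(e23)^2 + (1296/4915)^2*(e24)^2 + (3888/4915)^2*(e25)^2 + (864/4915)^2*(e26)^2 = 291487329/24157225*(-1) + 34012224/24157225*(+1) + 15116544/24157225*(+1) + 136048896/24157225*(+1) + 6718464/24157225*(+1) + 3779136/24157225*(+1) + 1679616/24157225*(+1) + 15116544/24157225*(+1) + 746496/24157225*(+1) = -81/25 (each basis 2-blade squares to minus the product of its generators' squares); cross terms between blades sharing an index anticommute and cancel; the commuting (index-disjoint) pairs give grade-4 terms 2*c*c'*(blade product), which cancel blade by blade — e1234: -15116544/24157225 + 15116544/24157225 = 0; e1235: -45349632/24157225 + 45349632/24157225 = 0; e1236: -10077696/24157225 + 10077696/24157225 = 0; e1245: 30233088/24157225 - 30233088/24157225 = 0; e1246: 6718464/24157225 - 6718464/24157225 = 0; e1256: 20155392/24157225 - 20155392/24157225 = 0 — confirming B is simple. So B^2 = -81/25.
B^2 = -81/25 — circular case — the even/odd split gives cos and sin: l = 9/5, alpha*l = pi, so exp(alpha B) = cos(pi) + (sin(pi)/(9/5))*B = -1 + (0)*B.
Answer: -1


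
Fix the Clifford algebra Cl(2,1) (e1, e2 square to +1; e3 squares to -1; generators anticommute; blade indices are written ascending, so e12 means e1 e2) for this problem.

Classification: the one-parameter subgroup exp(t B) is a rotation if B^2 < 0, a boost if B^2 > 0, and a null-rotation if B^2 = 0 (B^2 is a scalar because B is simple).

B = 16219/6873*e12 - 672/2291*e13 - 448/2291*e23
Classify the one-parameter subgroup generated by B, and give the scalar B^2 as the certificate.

B^2 term by term: the squares give (16219/6873)^2*(e12)^2 + (-672/2291)^2*(e13)^2 + (-448/2291)^2*(e23)^2 = 263055961/47238129*(-1) + 451584/5248681*(+1) + 200704/5248681*(+1) = -49/9 (each basis 2-blade squares to minus the product of its generators' squares); cross terms between blades sharing an index anticommute and cancel. So B^2 = -49/9.
Answer: rotation, certificate B^2 = -49/9. Check the certificate: B^2 = -49/9, and that sign is decisive whatever form B takes.


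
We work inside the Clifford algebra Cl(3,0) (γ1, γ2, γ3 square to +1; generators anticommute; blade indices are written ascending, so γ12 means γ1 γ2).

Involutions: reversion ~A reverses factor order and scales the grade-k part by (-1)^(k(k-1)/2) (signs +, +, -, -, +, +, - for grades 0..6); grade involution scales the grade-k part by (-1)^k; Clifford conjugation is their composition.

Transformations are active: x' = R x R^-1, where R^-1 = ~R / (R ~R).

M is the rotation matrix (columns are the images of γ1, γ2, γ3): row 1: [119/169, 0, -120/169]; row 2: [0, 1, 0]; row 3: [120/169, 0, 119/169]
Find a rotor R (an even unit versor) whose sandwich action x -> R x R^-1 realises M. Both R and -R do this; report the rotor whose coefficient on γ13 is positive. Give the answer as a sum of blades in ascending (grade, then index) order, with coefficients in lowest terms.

Method: write R = a + b12*γ12 + b13*γ13 + b23*γ23 with a^2 + b12^2 + b13^2 + b23^2 = 1 (so R^-1 = ~R). Expanding the columns R e_j ~R gives tr M = 4a^2 - 1 and, from the antisymmetric part, M21 - M12 = -4a*b12, M13 - M31 = 4a*b13, M32 - M23 = -4a*b23.
Here tr M = 407/169, so a^2 = (1 + tr M)/4 = 144/169 and a = ±12/13. Taking a = 12/13: M21 - M12 = 0, M13 - M31 = -240/169, M32 - M23 = 0, giving b12 = 0, b13 = -5/13, b23 = 0, i.e. R = 12/13 - 5/13*γ13.
Its γ13 coefficient is negative, so report the other preimage -R.
Answer: -12/13 + 5/13*γ13. Note: both R and -R realise this M (trace 407/169); the covering map identifies them, and the γ13-coefficient sign is the tie-breaker.


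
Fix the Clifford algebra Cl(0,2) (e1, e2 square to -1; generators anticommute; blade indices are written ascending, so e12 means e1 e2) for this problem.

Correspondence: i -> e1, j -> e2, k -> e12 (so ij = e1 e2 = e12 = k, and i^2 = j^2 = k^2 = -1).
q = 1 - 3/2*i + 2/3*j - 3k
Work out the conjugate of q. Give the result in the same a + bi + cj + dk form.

In blades: q = 1 - 3/2*e1 + 2/3*e2 - 3*e12.
Conjugation here is Clifford conjugation: the scalar is fixed and the grade-1 and grade-2 blades all flip sign, giving 1 + 3/2*e1 - 2/3*e2 + 3*e12; translating back:
Answer: 1 + 3/2*i - 2/3*j + 3k


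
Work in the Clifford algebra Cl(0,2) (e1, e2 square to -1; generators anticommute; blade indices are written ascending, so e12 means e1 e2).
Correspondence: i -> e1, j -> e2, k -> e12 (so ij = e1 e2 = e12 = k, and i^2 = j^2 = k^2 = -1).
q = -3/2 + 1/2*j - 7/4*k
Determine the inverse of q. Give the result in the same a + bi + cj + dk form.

In blades: q = -3/2 + 1/2*e2 - 7/4*e12.
With qbar = -3/2 - 1/2*e2 + 7/4*e12 (scalar fixed, mapped units negated), q qbar = 89/16 (the sum of squared coefficients), so q^-1 = qbar / (89/16) = -24/89 - 8/89*e2 + 28/89*e12; translating back:
Answer: -24/89 - 8/89*j + 28/89*k


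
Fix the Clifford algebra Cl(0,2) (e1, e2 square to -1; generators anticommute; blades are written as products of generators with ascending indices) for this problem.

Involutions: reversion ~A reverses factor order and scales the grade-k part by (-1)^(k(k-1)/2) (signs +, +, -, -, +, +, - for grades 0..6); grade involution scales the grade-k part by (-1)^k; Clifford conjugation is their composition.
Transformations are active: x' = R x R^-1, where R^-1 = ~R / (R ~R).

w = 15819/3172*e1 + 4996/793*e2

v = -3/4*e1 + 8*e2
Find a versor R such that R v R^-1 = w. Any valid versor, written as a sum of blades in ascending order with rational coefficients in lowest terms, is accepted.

Equal squares first: v^2 = w^2 = -1033/16. Then v + w = 3360/793*e1 + 11340/793*e2 is a versor taking v to w, provided it is invertible.
Answer: 3360/793*e1 + 11340/793*e2


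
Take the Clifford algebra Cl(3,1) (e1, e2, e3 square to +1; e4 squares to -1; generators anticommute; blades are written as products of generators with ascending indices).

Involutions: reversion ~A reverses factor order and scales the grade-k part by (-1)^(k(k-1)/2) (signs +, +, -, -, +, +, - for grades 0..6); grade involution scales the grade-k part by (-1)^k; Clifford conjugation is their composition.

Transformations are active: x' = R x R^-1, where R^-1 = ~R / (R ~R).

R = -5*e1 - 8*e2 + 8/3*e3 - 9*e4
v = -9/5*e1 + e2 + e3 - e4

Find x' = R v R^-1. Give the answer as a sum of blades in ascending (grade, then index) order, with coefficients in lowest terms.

~R = -5*e1 - 8*e2 + 8/3*e3 - 9*e4, and R ~R = 136/9, so R^-1 = ~R / (136/9).
R v = -16/3 - 97/5*e1 e2 - 1/5*e1 e3 - 56/5*e1 e4 - 32/3*e2 e3 + 17*e2 e4 + 19/3*e3 e4
Answer: 453/85*e1 + 79/17*e2 - 49/17*e3 + 125/17*e4


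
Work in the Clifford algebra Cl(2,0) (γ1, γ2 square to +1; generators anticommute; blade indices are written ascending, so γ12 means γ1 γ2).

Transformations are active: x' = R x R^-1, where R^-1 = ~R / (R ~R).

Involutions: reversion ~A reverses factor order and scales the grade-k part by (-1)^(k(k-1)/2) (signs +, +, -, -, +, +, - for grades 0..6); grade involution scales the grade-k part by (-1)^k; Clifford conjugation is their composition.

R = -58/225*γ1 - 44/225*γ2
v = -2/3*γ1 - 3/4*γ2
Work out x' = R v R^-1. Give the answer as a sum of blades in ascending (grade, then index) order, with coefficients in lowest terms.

~R = -58/225*γ1 - 44/225*γ2, and R ~R = 212/2025, so R^-1 = ~R / (212/2025).
R v = 43/135 + 17/270*γ12
Answer: -239/265*γ1 - 1399/3180*γ2


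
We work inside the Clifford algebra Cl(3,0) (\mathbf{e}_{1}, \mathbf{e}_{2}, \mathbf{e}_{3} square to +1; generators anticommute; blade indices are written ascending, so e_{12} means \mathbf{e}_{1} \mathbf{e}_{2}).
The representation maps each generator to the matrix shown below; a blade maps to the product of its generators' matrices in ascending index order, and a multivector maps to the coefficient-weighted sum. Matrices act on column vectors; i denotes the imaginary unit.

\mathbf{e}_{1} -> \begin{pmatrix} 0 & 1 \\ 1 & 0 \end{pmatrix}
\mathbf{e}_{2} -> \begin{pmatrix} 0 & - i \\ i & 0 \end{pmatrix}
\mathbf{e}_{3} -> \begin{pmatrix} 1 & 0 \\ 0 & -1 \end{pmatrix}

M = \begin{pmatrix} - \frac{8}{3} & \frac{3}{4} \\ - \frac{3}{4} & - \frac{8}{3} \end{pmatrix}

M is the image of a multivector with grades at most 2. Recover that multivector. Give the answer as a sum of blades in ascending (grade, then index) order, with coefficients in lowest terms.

Method: 1, rho(e_{1}), rho(e_{2}), rho(e_{3}) form a trace-orthogonal basis of the 2x2 complex matrices (tr(X Y) = 2 if X = Y, else 0), so M = m0*1 + m1*rho(e_{1}) + m2*rho(e_{2}) + m3*rho(e_{3}) with m0 = tr(M)/2 = - \frac{8}{3}, m1 = tr(M rho(e_{1}))/2 = 0, m2 = tr(M rho(e_{2}))/2 = \frac{3 i}{4}, m3 = tr(M rho(e_{3}))/2 = 0.
Multiplying table entries, the bivector images are rho(e_{12}) = i*rho(e_{3}), rho(e_{13}) = -i*rho(e_{2}), rho(e_{23}) = i*rho(e_{1}); with real blade coefficients the real parts of m0..m3 are the coefficients of 1, e_{1}, e_{2}, e_{3} and the imaginary parts give the bivectors (e_{23}: Im m1, e_{13}: -Im m2, e_{12}: Im m3).
Answer: -\frac{8}{3} - \frac{3}{4} e_{13}


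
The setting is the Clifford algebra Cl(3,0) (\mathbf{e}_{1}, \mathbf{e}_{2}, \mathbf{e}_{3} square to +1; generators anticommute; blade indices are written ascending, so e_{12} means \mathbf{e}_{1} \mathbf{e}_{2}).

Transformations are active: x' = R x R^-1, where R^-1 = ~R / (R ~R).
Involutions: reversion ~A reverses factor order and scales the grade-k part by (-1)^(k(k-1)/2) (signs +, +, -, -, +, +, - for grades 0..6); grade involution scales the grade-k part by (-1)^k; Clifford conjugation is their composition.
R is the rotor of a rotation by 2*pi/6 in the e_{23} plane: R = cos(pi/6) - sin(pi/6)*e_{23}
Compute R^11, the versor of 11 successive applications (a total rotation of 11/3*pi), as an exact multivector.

The rotor phase is half the rotation angle and phases add under composition, so 11 steps in the e_{23} plane accumulate phase 11*(pi/6) = \frac{11 \pi}{6}: R^11 = cos(\frac{11 \pi}{6}) - sin(\frac{11 \pi}{6})*e_{23}.
cos(\frac{11 \pi}{6}) = \frac{\sqrt{3}}{2} and sin(\frac{11 \pi}{6}) = - \frac{1}{2}, so R^11 = \frac{\sqrt{3}}{2} + \frac{1}{2} e_{23}. The net rotation is 5/3*pi (after discarding 1 full turn, each of which contributes a factor -1 to the rotor); the rotor keeps the half-angle phase exactly.
Answer: \frac{\sqrt{3}}{2} + \frac{1}{2} e_{23}


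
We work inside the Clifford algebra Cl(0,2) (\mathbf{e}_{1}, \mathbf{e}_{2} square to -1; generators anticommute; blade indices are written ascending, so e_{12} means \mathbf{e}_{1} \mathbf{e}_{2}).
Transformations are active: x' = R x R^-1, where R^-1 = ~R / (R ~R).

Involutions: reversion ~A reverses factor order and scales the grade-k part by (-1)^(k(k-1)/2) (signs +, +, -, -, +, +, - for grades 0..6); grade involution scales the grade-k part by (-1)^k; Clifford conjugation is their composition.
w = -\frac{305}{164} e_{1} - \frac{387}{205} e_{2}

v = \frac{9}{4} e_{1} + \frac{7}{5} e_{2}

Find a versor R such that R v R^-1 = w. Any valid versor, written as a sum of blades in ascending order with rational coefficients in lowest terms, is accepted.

Here q(v) = q(w) = -\frac{2809}{400}; the classical choice R = v + w = \frac{16}{41} e_{1} - \frac{20}{41} e_{2} then realises v -> w under the sandwich.
Answer: \frac{16}{41} e_{1} - \frac{20}{41} e_{2}


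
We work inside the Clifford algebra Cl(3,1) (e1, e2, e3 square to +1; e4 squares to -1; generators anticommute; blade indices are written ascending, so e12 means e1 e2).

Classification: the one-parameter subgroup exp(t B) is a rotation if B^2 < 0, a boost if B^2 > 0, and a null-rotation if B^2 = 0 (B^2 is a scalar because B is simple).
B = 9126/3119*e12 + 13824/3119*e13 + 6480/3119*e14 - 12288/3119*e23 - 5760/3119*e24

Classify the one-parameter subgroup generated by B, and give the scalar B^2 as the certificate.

B^2 term by term: the squares give (9126/3119)^2*(e12)^2 + (13824/3119)^2*(e13)^2 + (6480/3119)^2*(e14)^2 + (-12288/3119)^2*(e23)^2 + (-5760/3119)^2*(e24)^2 = 83283876/9728161*(-1) + 191102976/9728161*(-1) + 41990400/9728161*(+1) + 150994944/9728161*(-1) + 33177600/9728161*(+1) = -36 (each basis 2-blade squares to minus the product of its generators' squares); cross terms between blades sharing an index anticommute and cancel; the commuting (index-disjoint) pairs give grade-4 terms 2*c*c'*(blade product), which cancel blade by blade — e1234: 159252480/9728161 - 159252480/9728161 = 0 — confirming B is simple. So B^2 = -36.
Answer: rotation, certificate B^2 = -36. One invariant decides it: the square -36 survives every conjugation, and its sign is exactly the classification.


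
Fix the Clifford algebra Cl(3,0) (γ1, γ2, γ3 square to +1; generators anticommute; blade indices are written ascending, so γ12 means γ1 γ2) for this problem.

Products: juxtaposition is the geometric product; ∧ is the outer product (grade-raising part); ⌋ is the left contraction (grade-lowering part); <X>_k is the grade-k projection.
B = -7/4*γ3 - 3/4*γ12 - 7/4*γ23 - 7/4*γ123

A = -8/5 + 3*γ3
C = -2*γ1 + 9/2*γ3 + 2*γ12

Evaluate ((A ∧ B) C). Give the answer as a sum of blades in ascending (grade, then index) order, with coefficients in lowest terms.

step 1: 14/5*γ3 + 6/5*γ12 + 14/5*γ23 + 11/20*γ123
step 2: 51/5 + 15*γ2 - 11/10*γ3 + 99/40*γ12 - 11/10*γ23 + 27/5*γ123
Answer: 51/5 + 15*γ2 - 11/10*γ3 + 99/40*γ12 - 11/10*γ23 + 27/5*γ123


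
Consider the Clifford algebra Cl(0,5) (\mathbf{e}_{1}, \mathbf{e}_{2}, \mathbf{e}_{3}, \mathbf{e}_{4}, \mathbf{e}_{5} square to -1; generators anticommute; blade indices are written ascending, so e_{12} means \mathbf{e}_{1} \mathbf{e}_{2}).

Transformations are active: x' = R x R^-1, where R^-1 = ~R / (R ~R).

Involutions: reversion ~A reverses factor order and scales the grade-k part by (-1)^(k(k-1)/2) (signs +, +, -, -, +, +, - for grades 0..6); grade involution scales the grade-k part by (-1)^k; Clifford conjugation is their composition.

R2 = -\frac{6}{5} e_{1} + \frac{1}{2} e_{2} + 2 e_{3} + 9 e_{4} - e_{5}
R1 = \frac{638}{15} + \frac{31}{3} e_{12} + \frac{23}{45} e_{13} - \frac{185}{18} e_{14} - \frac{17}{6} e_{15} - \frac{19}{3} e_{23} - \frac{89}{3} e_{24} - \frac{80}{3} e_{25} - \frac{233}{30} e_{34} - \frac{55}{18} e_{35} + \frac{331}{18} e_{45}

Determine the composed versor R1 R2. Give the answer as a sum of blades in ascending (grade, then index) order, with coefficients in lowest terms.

Distribute over the terms of R2 (each basis-blade product reordered to ascending indices, repeated generators contracted through their squares):
R1 (-\frac{6}{5} e_{1}) = -\frac{1276}{25} e_{1} - \frac{62}{5} e_{2} - \frac{46}{75} e_{3} + \frac{37}{3} e_{4} + \frac{17}{5} e_{5} + \frac{38}{5} e_{123} + \frac{178}{5} e_{124} + 32 e_{125} + \frac{233}{25} e_{134} + \frac{11}{3} e_{135} - \frac{331}{15} e_{145}
R1 (\frac{1}{2} e_{2}) = -\frac{31}{6} e_{1} + \frac{319}{15} e_{2} - \frac{19}{6} e_{3} - \frac{89}{6} e_{4} - \frac{40}{3} e_{5} - \frac{23}{90} e_{123} + \frac{185}{36} e_{124} + \frac{17}{12} e_{125} - \frac{233}{60} e_{234} - \frac{55}{36} e_{235} + \frac{331}{36} e_{245}
R1 (2 e_{3}) = -\frac{46}{45} e_{1} + \frac{38}{3} e_{2} + \frac{1276}{15} e_{3} - \frac{233}{15} e_{4} - \frac{55}{9} e_{5} + \frac{62}{3} e_{123} + \frac{185}{9} e_{134} + \frac{17}{3} e_{135} + \frac{178}{3} e_{234} + \frac{160}{3} e_{235} + \frac{331}{9} e_{345}
R1 (9 e_{4}) = \frac{185}{2} e_{1} + 267 e_{2} + \frac{699}{10} e_{3} + \frac{1914}{5} e_{4} + \frac{331}{2} e_{5} + 93 e_{124} + \frac{23}{5} e_{134} + \frac{51}{2} e_{145} - 57 e_{234} + 240 e_{245} + \frac{55}{2} e_{345}
R1 (-e_{5}) = -\frac{17}{6} e_{1} - \frac{80}{3} e_{2} - \frac{55}{18} e_{3} + \frac{331}{18} e_{4} - \frac{638}{15} e_{5} - \frac{31}{3} e_{125} - \frac{23}{45} e_{135} + \frac{185}{18} e_{145} + \frac{19}{3} e_{235} + \frac{89}{3} e_{245} + \frac{233}{30} e_{345}
Summing the partial products and collecting blades:
Answer: \frac{14597}{450} e_{1} + \frac{3928}{15} e_{2} + \frac{66659}{450} e_{3} + \frac{17242}{45} e_{4} + \frac{9623}{90} e_{5} + \frac{2521}{90} e_{123} + \frac{24073}{180} e_{124} + \frac{277}{12} e_{125} + \frac{7757}{225} e_{134} + \frac{397}{45} e_{135} + \frac{617}{45} e_{145} - \frac{31}{20} e_{234} + \frac{2093}{36} e_{235} + \frac{10039}{36} e_{245} + \frac{3242}{45} e_{345}


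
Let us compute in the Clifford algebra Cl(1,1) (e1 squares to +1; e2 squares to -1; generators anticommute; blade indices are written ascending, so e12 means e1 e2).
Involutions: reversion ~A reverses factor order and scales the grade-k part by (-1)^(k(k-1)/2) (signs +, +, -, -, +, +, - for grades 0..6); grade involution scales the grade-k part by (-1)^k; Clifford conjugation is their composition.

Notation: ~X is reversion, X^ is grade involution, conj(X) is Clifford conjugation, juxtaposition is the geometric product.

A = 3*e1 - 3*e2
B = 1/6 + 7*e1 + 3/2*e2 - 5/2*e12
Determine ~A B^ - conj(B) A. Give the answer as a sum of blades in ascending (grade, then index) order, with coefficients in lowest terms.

first term: -51/2 + 8*e1 - 8*e2 - 51/2*e12
second term: -51/2 + 8*e1 - 8*e2 + 51/2*e12
Answer: -51*e12


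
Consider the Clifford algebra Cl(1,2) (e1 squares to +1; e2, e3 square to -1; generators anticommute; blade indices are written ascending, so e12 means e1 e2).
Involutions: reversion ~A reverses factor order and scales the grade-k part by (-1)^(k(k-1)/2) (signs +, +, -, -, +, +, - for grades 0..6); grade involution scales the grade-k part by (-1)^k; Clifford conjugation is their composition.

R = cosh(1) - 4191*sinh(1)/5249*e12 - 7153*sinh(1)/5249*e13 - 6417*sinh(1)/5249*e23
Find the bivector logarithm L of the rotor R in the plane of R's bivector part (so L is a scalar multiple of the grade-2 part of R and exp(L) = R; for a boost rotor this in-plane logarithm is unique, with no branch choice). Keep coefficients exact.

The scalar part of R is cosh(1), which determines |rapidity| via cosh; the sign lives in the bivector part, and pairing them (bivector part over sinh of the rapidity = the plane) gives the unique in-plane L = rapidity * plane.
Concretely: cosh(rapidity) = cosh(1) gives rapidity = ±1, and since rapidity/sinh(rapidity) is even the sign is immaterial: L = (rapidity/sinh(rapidity)) * <R>_2 = (1/sinh(1)) * <R>_2.
Answer: -4191/5249*e12 - 7153/5249*e13 - 6417/5249*e23


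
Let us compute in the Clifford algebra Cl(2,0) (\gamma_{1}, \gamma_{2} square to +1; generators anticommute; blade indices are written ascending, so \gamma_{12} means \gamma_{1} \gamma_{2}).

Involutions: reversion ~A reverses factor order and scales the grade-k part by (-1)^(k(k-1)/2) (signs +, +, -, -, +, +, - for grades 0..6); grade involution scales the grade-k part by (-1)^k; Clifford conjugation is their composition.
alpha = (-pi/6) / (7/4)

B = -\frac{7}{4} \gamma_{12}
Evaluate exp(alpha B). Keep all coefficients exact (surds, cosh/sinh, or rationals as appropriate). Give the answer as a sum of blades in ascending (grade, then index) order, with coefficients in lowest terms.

B^2 = (-\frac{7}{4})^2*(\gamma_{12})^2 = \frac{49}{16}*(-1) = -\frac{49}{16} (a basis 2-blade squares to minus the product of its generators' squares).
B^2 = -\frac{49}{16} — a negative square means the series sums to a rotation: l = \frac{7}{4}, alpha*l = - \frac{\pi}{6}, so exp(alpha B) = cos(- \frac{\pi}{6}) + (sin(- \frac{\pi}{6})/(\frac{7}{4}))*B = \frac{\sqrt{3}}{2} + (- \frac{2}{7})*B.
Answer: \frac{\sqrt{3}}{2} + \frac{1}{2} \gamma_{12}
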